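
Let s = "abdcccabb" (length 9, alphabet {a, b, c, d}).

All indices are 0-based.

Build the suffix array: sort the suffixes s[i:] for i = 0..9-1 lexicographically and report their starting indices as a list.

sorted suffixes:
  #0 SA[0]=6  'abb'
  #1 SA[1]=0  'abdcccabb'
  #2 SA[2]=8  'b'
  #3 SA[3]=7  'bb'
  #4 SA[4]=1  'bdcccabb'
  #5 SA[5]=5  'cabb'
  #6 SA[6]=4  'ccabb'
  #7 SA[7]=3  'cccabb'
  #8 SA[8]=2  'dcccabb'

[6, 0, 8, 7, 1, 5, 4, 3, 2]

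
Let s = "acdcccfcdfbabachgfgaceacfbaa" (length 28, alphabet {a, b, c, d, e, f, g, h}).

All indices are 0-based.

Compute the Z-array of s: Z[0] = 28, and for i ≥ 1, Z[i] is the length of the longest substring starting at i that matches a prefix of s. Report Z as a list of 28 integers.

[28, 0, 0, 0, 0, 0, 0, 0, 0, 0, 0, 1, 0, 2, 0, 0, 0, 0, 0, 2, 0, 0, 2, 0, 0, 0, 1, 1]

Z[0]=28
i=1: outside box; Z[1]=0
i=2: outside box; Z[2]=0
i=3: outside box; Z[3]=0
i=4: outside box; Z[4]=0
i=5: outside box; Z[5]=0
i=6: outside box; Z[6]=0
i=7: outside box; Z[7]=0
i=8: outside box; Z[8]=0
i=9: outside box; Z[9]=0
i=10: outside box; Z[10]=0
i=11: outside box; Z[11]=1 extend→box=[11,12)
i=12: outside box; Z[12]=0
i=13: outside box; Z[13]=2 extend→box=[13,15)
i=14: min(r-i=1, Z[1]=0)=0; Z[14]=0
i=15: outside box; Z[15]=0
i=16: outside box; Z[16]=0
i=17: outside box; Z[17]=0
i=18: outside box; Z[18]=0
i=19: outside box; Z[19]=2 extend→box=[19,21)
i=20: min(r-i=1, Z[1]=0)=0; Z[20]=0
i=21: outside box; Z[21]=0
i=22: outside box; Z[22]=2 extend→box=[22,24)
i=23: min(r-i=1, Z[1]=0)=0; Z[23]=0
i=24: outside box; Z[24]=0
i=25: outside box; Z[25]=0
i=26: outside box; Z[26]=1 extend→box=[26,27)
i=27: outside box; Z[27]=1 extend→box=[27,28)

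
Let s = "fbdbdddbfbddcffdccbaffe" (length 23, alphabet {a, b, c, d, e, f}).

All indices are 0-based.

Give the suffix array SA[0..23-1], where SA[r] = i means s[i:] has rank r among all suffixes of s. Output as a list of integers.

[19, 18, 1, 9, 3, 7, 17, 16, 12, 2, 6, 15, 11, 5, 10, 4, 22, 0, 8, 14, 21, 13, 20]

rank | idx | suffix
   0 |  19 | affe
   1 |  18 | baffe
   2 |   1 | bdbdddbfbddcffdccbaffe
   3 |   9 | bddcffdccbaffe
   4 |   3 | bdddbfbddcffdccbaffe
   5 |   7 | bfbddcffdccbaffe
   6 |  17 | cbaffe
   7 |  16 | ccbaffe
   8 |  12 | cffdccbaffe
   9 |   2 | dbdddbfbddcffdccbaffe
  10 |   6 | dbfbddcffdccbaffe
  11 |  15 | dccbaffe
  12 |  11 | dcffdccbaffe
  13 |   5 | ddbfbddcffdccbaffe
  14 |  10 | ddcffdccbaffe
  15 |   4 | dddbfbddcffdccbaffe
  16 |  22 | e
  17 |   0 | fbdbdddbfbddcffdccbaffe
  18 |   8 | fbddcffdccbaffe
  19 |  14 | fdccbaffe
  20 |  21 | fe
  21 |  13 | ffdccbaffe
  22 |  20 | ffe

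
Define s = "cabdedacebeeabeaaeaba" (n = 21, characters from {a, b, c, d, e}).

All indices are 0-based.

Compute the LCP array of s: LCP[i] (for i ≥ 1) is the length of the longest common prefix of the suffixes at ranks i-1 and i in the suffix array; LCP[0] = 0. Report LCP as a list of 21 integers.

rank→(start, suffix):
  0 → (20, 'a')
  1 → (15, 'aaeaba')
  2 → (18, 'aba')
  3 → (1, 'abdedacebeeabeaaeaba')
  4 → (12, 'abeaaeaba')
  5 → (6, 'acebeeabeaaeaba')
  6 → (16, 'aeaba')
  7 → (19, 'ba')
  8 → (2, 'bdedacebeeabeaaeaba')
  9 → (13, 'beaaeaba')
  10 → (9, 'beeabeaaeaba')
  11 → (0, 'cabdedacebeeabeaaeaba')
  12 → (7, 'cebeeabeaaeaba')
  13 → (5, 'dacebeeabeaaeaba')
  14 → (3, 'dedacebeeabeaaeaba')
  15 → (14, 'eaaeaba')
  16 → (17, 'eaba')
  17 → (11, 'eabeaaeaba')
  18 → (8, 'ebeeabeaaeaba')
  19 → (4, 'edacebeeabeaaeaba')
  20 → (10, 'eeabeaaeaba')

SA = [20, 15, 18, 1, 12, 6, 16, 19, 2, 13, 9, 0, 7, 5, 3, 14, 17, 11, 8, 4, 10]
i: (SA[i-1],SA[i]) lcp shared
  1: (20,15) 1 'a'
  2: (15,18) 1 'a'
  3: (18,1) 2 'ab'
  4: (1,12) 2 'ab'
  5: (12,6) 1 'a'
  6: (6,16) 1 'a'
  7: (16,19) 0 ''
  8: (19,2) 1 'b'
  9: (2,13) 1 'b'
  10: (13,9) 2 'be'
  11: (9,0) 0 ''
  12: (0,7) 1 'c'
  13: (7,5) 0 ''
  14: (5,3) 1 'd'
  15: (3,14) 0 ''
  16: (14,17) 2 'ea'
  17: (17,11) 3 'eab'
  18: (11,8) 1 'e'
  19: (8,4) 1 'e'
  20: (4,10) 1 'e'

[0, 1, 1, 2, 2, 1, 1, 0, 1, 1, 2, 0, 1, 0, 1, 0, 2, 3, 1, 1, 1]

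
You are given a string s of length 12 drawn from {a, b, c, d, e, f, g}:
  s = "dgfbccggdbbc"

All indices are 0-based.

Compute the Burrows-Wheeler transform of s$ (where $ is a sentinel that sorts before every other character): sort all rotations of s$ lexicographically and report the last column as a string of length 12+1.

rank  rotation       last
    0  $dgfbccggdbbc  c
    1  bbc$dgfbccggd  d
    2  bc$dgfbccggdb  b
    3  bccggdbbc$dgf  f
    4  c$dgfbccggdbb  b
    5  ccggdbbc$dgfb  b
    6  cggdbbc$dgfbc  c
    7  dbbc$dgfbccgg  g
    8  dgfbccggdbbc$  $
    9  fbccggdbbc$dg  g
   10  gdbbc$dgfbccg  g
   11  gfbccggdbbc$d  d
   12  ggdbbc$dgfbcc  c

cdbfbbcg$ggdc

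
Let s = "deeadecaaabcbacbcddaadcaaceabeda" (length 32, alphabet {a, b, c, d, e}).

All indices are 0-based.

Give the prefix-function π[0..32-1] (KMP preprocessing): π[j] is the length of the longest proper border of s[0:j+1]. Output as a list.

[0, 0, 0, 0, 1, 2, 0, 0, 0, 0, 0, 0, 0, 0, 0, 0, 0, 1, 1, 0, 0, 1, 0, 0, 0, 0, 0, 0, 0, 0, 1, 0]

π[0] = 0
j=1 s[j]='e': π[1]=0 (border '')
j=2 s[j]='e': π[2]=0 (border '')
j=3 s[j]='a': π[3]=0 (border '')
j=4 s[j]='d': π[4]=1 (border 'd')
j=5 s[j]='e': π[5]=2 (border 'de')
j=6 s[j]='c': k: 2→0; π[6]=0 (border '')
j=7 s[j]='a': π[7]=0 (border '')
j=8 s[j]='a': π[8]=0 (border '')
j=9 s[j]='a': π[9]=0 (border '')
j=10 s[j]='b': π[10]=0 (border '')
j=11 s[j]='c': π[11]=0 (border '')
j=12 s[j]='b': π[12]=0 (border '')
j=13 s[j]='a': π[13]=0 (border '')
j=14 s[j]='c': π[14]=0 (border '')
j=15 s[j]='b': π[15]=0 (border '')
j=16 s[j]='c': π[16]=0 (border '')
j=17 s[j]='d': π[17]=1 (border 'd')
j=18 s[j]='d': k: 1→0; π[18]=1 (border 'd')
j=19 s[j]='a': k: 1→0; π[19]=0 (border '')
j=20 s[j]='a': π[20]=0 (border '')
j=21 s[j]='d': π[21]=1 (border 'd')
j=22 s[j]='c': k: 1→0; π[22]=0 (border '')
j=23 s[j]='a': π[23]=0 (border '')
j=24 s[j]='a': π[24]=0 (border '')
j=25 s[j]='c': π[25]=0 (border '')
j=26 s[j]='e': π[26]=0 (border '')
j=27 s[j]='a': π[27]=0 (border '')
j=28 s[j]='b': π[28]=0 (border '')
j=29 s[j]='e': π[29]=0 (border '')
j=30 s[j]='d': π[30]=1 (border 'd')
j=31 s[j]='a': k: 1→0; π[31]=0 (border '')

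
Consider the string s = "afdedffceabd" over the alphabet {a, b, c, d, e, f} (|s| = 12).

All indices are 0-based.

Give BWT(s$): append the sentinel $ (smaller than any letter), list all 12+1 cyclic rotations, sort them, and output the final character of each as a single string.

de$afbfecdfad

rank  rotation       last
    0  $afdedffceabd  d
    1  abd$afdedffce  e
    2  afdedffceabd$  $
    3  bd$afdedffcea  a
    4  ceabd$afdedff  f
    5  d$afdedffceab  b
    6  dedffceabd$af  f
    7  dffceabd$afde  e
    8  eabd$afdedffc  c
    9  edffceabd$afd  d
   10  fceabd$afdedf  f
   11  fdedffceabd$a  a
   12  ffceabd$afded  d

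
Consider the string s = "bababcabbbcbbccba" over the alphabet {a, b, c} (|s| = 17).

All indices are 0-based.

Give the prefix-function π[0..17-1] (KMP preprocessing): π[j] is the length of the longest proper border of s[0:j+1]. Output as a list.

π[0] = 0
j=1 s[j]='a': π[1]=0 (border '')
j=2 s[j]='b': π[2]=1 (border 'b')
j=3 s[j]='a': π[3]=2 (border 'ba')
j=4 s[j]='b': π[4]=3 (border 'bab')
j=5 s[j]='c': k: 3→1→0; π[5]=0 (border '')
j=6 s[j]='a': π[6]=0 (border '')
j=7 s[j]='b': π[7]=1 (border 'b')
j=8 s[j]='b': k: 1→0; π[8]=1 (border 'b')
j=9 s[j]='b': k: 1→0; π[9]=1 (border 'b')
j=10 s[j]='c': k: 1→0; π[10]=0 (border '')
j=11 s[j]='b': π[11]=1 (border 'b')
j=12 s[j]='b': k: 1→0; π[12]=1 (border 'b')
j=13 s[j]='c': k: 1→0; π[13]=0 (border '')
j=14 s[j]='c': π[14]=0 (border '')
j=15 s[j]='b': π[15]=1 (border 'b')
j=16 s[j]='a': π[16]=2 (border 'ba')

[0, 0, 1, 2, 3, 0, 0, 1, 1, 1, 0, 1, 1, 0, 0, 1, 2]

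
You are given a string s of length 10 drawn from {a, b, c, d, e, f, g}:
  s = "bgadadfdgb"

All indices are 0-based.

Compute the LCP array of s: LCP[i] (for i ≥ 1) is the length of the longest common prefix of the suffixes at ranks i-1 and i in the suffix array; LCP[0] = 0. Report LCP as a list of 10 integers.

sorted suffixes:
  #0 SA[0]=2  'adadfdgb'
  #1 SA[1]=4  'adfdgb'
  #2 SA[2]=9  'b'
  #3 SA[3]=0  'bgadadfdgb'
  #4 SA[4]=3  'dadfdgb'
  #5 SA[5]=5  'dfdgb'
  #6 SA[6]=7  'dgb'
  #7 SA[7]=6  'fdgb'
  #8 SA[8]=1  'gadadfdgb'
  #9 SA[9]=8  'gb'

SA = [2, 4, 9, 0, 3, 5, 7, 6, 1, 8]
rank  pair      lcp
   1  s[2:],s[4:]  2  'ad'
   2  s[4:],s[9:]  0  ''
   3  s[9:],s[0:]  1  'b'
   4  s[0:],s[3:]  0  ''
   5  s[3:],s[5:]  1  'd'
   6  s[5:],s[7:]  1  'd'
   7  s[7:],s[6:]  0  ''
   8  s[6:],s[1:]  0  ''
   9  s[1:],s[8:]  1  'g'

[0, 2, 0, 1, 0, 1, 1, 0, 0, 1]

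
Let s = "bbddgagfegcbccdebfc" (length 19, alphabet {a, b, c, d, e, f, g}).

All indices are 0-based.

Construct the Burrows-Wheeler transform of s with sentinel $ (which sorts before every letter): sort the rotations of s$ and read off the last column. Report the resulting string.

cg$cbefgbcbcddfbgdea

rank  rotation              last
    0  $bbddgagfegcbccdebfc  c
    1  agfegcbccdebfc$bbddg  g
    2  bbddgagfegcbccdebfc$  $
    3  bccdebfc$bbddgagfegc  c
    4  bddgagfegcbccdebfc$b  b
    5  bfc$bbddgagfegcbccde  e
    6  c$bbddgagfegcbccdebf  f
    7  cbccdebfc$bbddgagfeg  g
    8  ccdebfc$bbddgagfegcb  b
    9  cdebfc$bbddgagfegcbc  c
   10  ddgagfegcbccdebfc$bb  b
   11  debfc$bbddgagfegcbcc  c
   12  dgagfegcbccdebfc$bbd  d
   13  ebfc$bbddgagfegcbccd  d
   14  egcbccdebfc$bbddgagf  f
   15  fc$bbddgagfegcbccdeb  b
   16  fegcbccdebfc$bbddgag  g
   17  gagfegcbccdebfc$bbdd  d
   18  gcbccdebfc$bbddgagfe  e
   19  gfegcbccdebfc$bbddga  a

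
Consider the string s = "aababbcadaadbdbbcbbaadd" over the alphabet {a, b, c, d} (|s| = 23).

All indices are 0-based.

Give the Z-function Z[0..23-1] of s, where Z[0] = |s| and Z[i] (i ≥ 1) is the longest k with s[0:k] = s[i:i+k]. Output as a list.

[23, 1, 0, 1, 0, 0, 0, 1, 0, 2, 1, 0, 0, 0, 0, 0, 0, 0, 0, 2, 1, 0, 0]

Z[0]=23
i=1: outside box; Z[1]=1 scan→box=[1,2)
i=2: outside box; Z[2]=0
i=3: outside box; Z[3]=1 scan→box=[3,4)
i=4: outside box; Z[4]=0
i=5: outside box; Z[5]=0
i=6: outside box; Z[6]=0
i=7: outside box; Z[7]=1 scan→box=[7,8)
i=8: outside box; Z[8]=0
i=9: outside box; Z[9]=2 scan→box=[9,11)
i=10: min(r-i=1, Z[1]=1)=1; Z[10]=1
i=11: outside box; Z[11]=0
i=12: outside box; Z[12]=0
i=13: outside box; Z[13]=0
i=14: outside box; Z[14]=0
i=15: outside box; Z[15]=0
i=16: outside box; Z[16]=0
i=17: outside box; Z[17]=0
i=18: outside box; Z[18]=0
i=19: outside box; Z[19]=2 scan→box=[19,21)
i=20: min(r-i=1, Z[1]=1)=1; Z[20]=1
i=21: outside box; Z[21]=0
i=22: outside box; Z[22]=0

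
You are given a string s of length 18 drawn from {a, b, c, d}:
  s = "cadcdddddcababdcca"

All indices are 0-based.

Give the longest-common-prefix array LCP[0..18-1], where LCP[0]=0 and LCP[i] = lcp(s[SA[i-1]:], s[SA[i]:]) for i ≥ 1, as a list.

[0, 1, 2, 1, 0, 1, 0, 2, 2, 1, 1, 0, 2, 2, 1, 2, 3, 4]

sorted suffixes:
  #0 SA[0]=17  'a'
  #1 SA[1]=10  'ababdcca'
  #2 SA[2]=12  'abdcca'
  #3 SA[3]=1  'adcdddddcababdcca'
  #4 SA[4]=11  'babdcca'
  #5 SA[5]=13  'bdcca'
  #6 SA[6]=16  'ca'
  #7 SA[7]=9  'cababdcca'
  #8 SA[8]=0  'cadcdddddcababdcca'
  #9 SA[9]=15  'cca'
  #10 SA[10]=3  'cdddddcababdcca'
  #11 SA[11]=8  'dcababdcca'
  #12 SA[12]=14  'dcca'
  #13 SA[13]=2  'dcdddddcababdcca'
  #14 SA[14]=7  'ddcababdcca'
  #15 SA[15]=6  'dddcababdcca'
  #16 SA[16]=5  'ddddcababdcca'
  #17 SA[17]=4  'dddddcababdcca'

SA = [17, 10, 12, 1, 11, 13, 16, 9, 0, 15, 3, 8, 14, 2, 7, 6, 5, 4]
[i] adj suffixes → lcp
  [1] 17/10 → 1 ('a')
  [2] 10/12 → 2 ('ab')
  [3] 12/1 → 1 ('a')
  [4] 1/11 → 0 ('')
  [5] 11/13 → 1 ('b')
  [6] 13/16 → 0 ('')
  [7] 16/9 → 2 ('ca')
  [8] 9/0 → 2 ('ca')
  [9] 0/15 → 1 ('c')
  [10] 15/3 → 1 ('c')
  [11] 3/8 → 0 ('')
  [12] 8/14 → 2 ('dc')
  [13] 14/2 → 2 ('dc')
  [14] 2/7 → 1 ('d')
  [15] 7/6 → 2 ('dd')
  [16] 6/5 → 3 ('ddd')
  [17] 5/4 → 4 ('dddd')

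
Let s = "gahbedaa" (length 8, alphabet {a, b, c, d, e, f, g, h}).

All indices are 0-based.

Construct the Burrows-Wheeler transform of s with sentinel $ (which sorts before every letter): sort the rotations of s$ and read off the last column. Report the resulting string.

rank  rotation   last
    0  $gahbedaa  a
    1  a$gahbeda  a
    2  aa$gahbed  d
    3  ahbedaa$g  g
    4  bedaa$gah  h
    5  daa$gahbe  e
    6  edaa$gahb  b
    7  gahbedaa$  $
    8  hbedaa$ga  a

aadgheb$a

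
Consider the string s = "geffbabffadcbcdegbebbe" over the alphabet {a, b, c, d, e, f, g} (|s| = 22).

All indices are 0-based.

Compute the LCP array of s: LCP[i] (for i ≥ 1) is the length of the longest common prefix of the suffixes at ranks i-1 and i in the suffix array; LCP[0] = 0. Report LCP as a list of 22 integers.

[0, 1, 0, 1, 1, 1, 2, 1, 0, 1, 0, 1, 0, 1, 1, 1, 0, 1, 1, 2, 0, 1]

rank | idx | suffix
   0 |   5 | abffadcbcdegbebbe
   1 |   9 | adcbcdegbebbe
   2 |   4 | babffadcbcdegbebbe
   3 |  19 | bbe
   4 |  12 | bcdegbebbe
   5 |  20 | be
   6 |  17 | bebbe
   7 |   6 | bffadcbcdegbebbe
   8 |  11 | cbcdegbebbe
   9 |  13 | cdegbebbe
  10 |  10 | dcbcdegbebbe
  11 |  14 | degbebbe
  12 |  21 | e
  13 |  18 | ebbe
  14 |   1 | effbabffadcbcdegbebbe
  15 |  15 | egbebbe
  16 |   8 | fadcbcdegbebbe
  17 |   3 | fbabffadcbcdegbebbe
  18 |   7 | ffadcbcdegbebbe
  19 |   2 | ffbabffadcbcdegbebbe
  20 |  16 | gbebbe
  21 |   0 | geffbabffadcbcdegbebbe

SA = [5, 9, 4, 19, 12, 20, 17, 6, 11, 13, 10, 14, 21, 18, 1, 15, 8, 3, 7, 2, 16, 0]
i: (SA[i-1],SA[i]) lcp shared
  1: (5,9) 1 'a'
  2: (9,4) 0 ''
  3: (4,19) 1 'b'
  4: (19,12) 1 'b'
  5: (12,20) 1 'b'
  6: (20,17) 2 'be'
  7: (17,6) 1 'b'
  8: (6,11) 0 ''
  9: (11,13) 1 'c'
  10: (13,10) 0 ''
  11: (10,14) 1 'd'
  12: (14,21) 0 ''
  13: (21,18) 1 'e'
  14: (18,1) 1 'e'
  15: (1,15) 1 'e'
  16: (15,8) 0 ''
  17: (8,3) 1 'f'
  18: (3,7) 1 'f'
  19: (7,2) 2 'ff'
  20: (2,16) 0 ''
  21: (16,0) 1 'g'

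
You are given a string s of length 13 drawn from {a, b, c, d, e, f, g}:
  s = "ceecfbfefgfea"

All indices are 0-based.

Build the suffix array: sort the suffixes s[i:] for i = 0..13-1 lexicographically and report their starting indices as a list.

rank | idx | suffix
   0 |  12 | a
   1 |   5 | bfefgfea
   2 |   0 | ceecfbfefgfea
   3 |   3 | cfbfefgfea
   4 |  11 | ea
   5 |   2 | ecfbfefgfea
   6 |   1 | eecfbfefgfea
   7 |   7 | efgfea
   8 |   4 | fbfefgfea
   9 |  10 | fea
  10 |   6 | fefgfea
  11 |   8 | fgfea
  12 |   9 | gfea

[12, 5, 0, 3, 11, 2, 1, 7, 4, 10, 6, 8, 9]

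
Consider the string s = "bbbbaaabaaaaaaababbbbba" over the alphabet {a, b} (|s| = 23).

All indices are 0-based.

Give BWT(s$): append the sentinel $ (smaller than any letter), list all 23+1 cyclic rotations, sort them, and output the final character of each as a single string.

rank  rotation                  last
    0  $bbbbaaabaaaaaaababbbbba  a
    1  a$bbbbaaabaaaaaaababbbbb  b
    2  aaaaaaababbbbba$bbbbaaab  b
    3  aaaaaababbbbba$bbbbaaaba  a
    4  aaaaababbbbba$bbbbaaabaa  a
    5  aaaababbbbba$bbbbaaabaaa  a
    6  aaabaaaaaaababbbbba$bbbb  b
    7  aaababbbbba$bbbbaaabaaaa  a
    8  aabaaaaaaababbbbba$bbbba  a
    9  aababbbbba$bbbbaaabaaaaa  a
   10  abaaaaaaababbbbba$bbbbaa  a
   11  ababbbbba$bbbbaaabaaaaaa  a
   12  abbbbba$bbbbaaabaaaaaaab  b
   13  ba$bbbbaaabaaaaaaababbbb  b
   14  baaaaaaababbbbba$bbbbaaa  a
   15  baaabaaaaaaababbbbba$bbb  b
   16  babbbbba$bbbbaaabaaaaaaa  a
   17  bba$bbbbaaabaaaaaaababbb  b
   18  bbaaabaaaaaaababbbbba$bb  b
   19  bbba$bbbbaaabaaaaaaababb  b
   20  bbbaaabaaaaaaababbbbba$b  b
   21  bbbba$bbbbaaabaaaaaaabab  b
   22  bbbbaaabaaaaaaababbbbba$  $
   23  bbbbba$bbbbaaabaaaaaaaba  a

abbaaabaaaaabbababbbbb$a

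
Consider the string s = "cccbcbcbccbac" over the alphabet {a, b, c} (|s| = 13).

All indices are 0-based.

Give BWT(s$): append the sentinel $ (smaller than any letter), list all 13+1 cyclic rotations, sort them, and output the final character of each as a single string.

rank  rotation        last
    0  $cccbcbcbccbac  c
    1  ac$cccbcbcbccb  b
    2  bac$cccbcbcbcc  c
    3  bcbcbccbac$ccc  c
    4  bcbccbac$cccbc  c
    5  bccbac$cccbcbc  c
    6  c$cccbcbcbccba  a
    7  cbac$cccbcbcbc  c
    8  cbcbcbccbac$cc  c
    9  cbcbccbac$cccb  b
   10  cbccbac$cccbcb  b
   11  ccbac$cccbcbcb  b
   12  ccbcbcbccbac$c  c
   13  cccbcbcbccbac$  $

cbccccaccbbbc$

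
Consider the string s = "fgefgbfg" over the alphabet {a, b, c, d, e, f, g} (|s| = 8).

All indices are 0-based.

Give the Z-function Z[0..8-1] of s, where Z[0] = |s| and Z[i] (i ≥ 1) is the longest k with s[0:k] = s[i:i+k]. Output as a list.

Z[0]=8
i=1: i≥r, start 0; Z[1]=0
i=2: i≥r, start 0; Z[2]=0
i=3: i≥r, start 0; Z[3]=2 extend→box=[3,5)
i=4: min(r-i=1, Z[1]=0)=0; Z[4]=0
i=5: i≥r, start 0; Z[5]=0
i=6: i≥r, start 0; Z[6]=2 extend→box=[6,8)
i=7: min(r-i=1, Z[1]=0)=0; Z[7]=0

[8, 0, 0, 2, 0, 0, 2, 0]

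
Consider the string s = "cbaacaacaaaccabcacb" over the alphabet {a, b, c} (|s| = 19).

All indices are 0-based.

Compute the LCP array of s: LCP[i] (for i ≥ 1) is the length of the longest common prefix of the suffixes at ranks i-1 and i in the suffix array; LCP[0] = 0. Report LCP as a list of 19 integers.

rank→(start, suffix):
  0 → (8, 'aaaccabcacb')
  1 → (5, 'aacaaaccabcacb')
  2 → (2, 'aacaacaaaccabcacb')
  3 → (9, 'aaccabcacb')
  4 → (13, 'abcacb')
  5 → (6, 'acaaaccabcacb')
  6 → (3, 'acaacaaaccabcacb')
  7 → (16, 'acb')
  8 → (10, 'accabcacb')
  9 → (18, 'b')
  10 → (1, 'baacaacaaaccabcacb')
  11 → (14, 'bcacb')
  12 → (7, 'caaaccabcacb')
  13 → (4, 'caacaaaccabcacb')
  14 → (12, 'cabcacb')
  15 → (15, 'cacb')
  16 → (17, 'cb')
  17 → (0, 'cbaacaacaaaccabcacb')
  18 → (11, 'ccabcacb')

SA = [8, 5, 2, 9, 13, 6, 3, 16, 10, 18, 1, 14, 7, 4, 12, 15, 17, 0, 11]
[i] adj suffixes → lcp
  [1] 8/5 → 2 ('aa')
  [2] 5/2 → 5 ('aacaa')
  [3] 2/9 → 3 ('aac')
  [4] 9/13 → 1 ('a')
  [5] 13/6 → 1 ('a')
  [6] 6/3 → 4 ('acaa')
  [7] 3/16 → 2 ('ac')
  [8] 16/10 → 2 ('ac')
  [9] 10/18 → 0 ('')
  [10] 18/1 → 1 ('b')
  [11] 1/14 → 1 ('b')
  [12] 14/7 → 0 ('')
  [13] 7/4 → 3 ('caa')
  [14] 4/12 → 2 ('ca')
  [15] 12/15 → 2 ('ca')
  [16] 15/17 → 1 ('c')
  [17] 17/0 → 2 ('cb')
  [18] 0/11 → 1 ('c')

[0, 2, 5, 3, 1, 1, 4, 2, 2, 0, 1, 1, 0, 3, 2, 2, 1, 2, 1]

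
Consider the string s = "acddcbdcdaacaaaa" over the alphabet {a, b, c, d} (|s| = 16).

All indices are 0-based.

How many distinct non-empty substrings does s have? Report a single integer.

rank→(start, suffix):
  0 → (15, 'a')
  1 → (14, 'aa')
  2 → (13, 'aaa')
  3 → (12, 'aaaa')
  4 → (9, 'aacaaaa')
  5 → (10, 'acaaaa')
  6 → (0, 'acddcbdcdaacaaaa')
  7 → (5, 'bdcdaacaaaa')
  8 → (11, 'caaaa')
  9 → (4, 'cbdcdaacaaaa')
  10 → (7, 'cdaacaaaa')
  11 → (1, 'cddcbdcdaacaaaa')
  12 → (8, 'daacaaaa')
  13 → (3, 'dcbdcdaacaaaa')
  14 → (6, 'dcdaacaaaa')
  15 → (2, 'ddcbdcdaacaaaa')

SA = [15, 14, 13, 12, 9, 10, 0, 5, 11, 4, 7, 1, 8, 3, 6, 2]
[i] adj suffixes → lcp
  [1] 15/14 → 1 ('a')
  [2] 14/13 → 2 ('aa')
  [3] 13/12 → 3 ('aaa')
  [4] 12/9 → 2 ('aa')
  [5] 9/10 → 1 ('a')
  [6] 10/0 → 2 ('ac')
  [7] 0/5 → 0 ('')
  [8] 5/11 → 0 ('')
  [9] 11/4 → 1 ('c')
  [10] 4/7 → 1 ('c')
  [11] 7/1 → 2 ('cd')
  [12] 1/8 → 0 ('')
  [13] 8/3 → 1 ('d')
  [14] 3/6 → 2 ('dc')
  [15] 6/2 → 1 ('d')

n(n+1)/2 = 16·17/2 = 136
Σ LCP = 0 + 1 + 2 + 3 + 2 + 1 + 2 + 0 + 0 + 1 + 1 + 2 + 0 + 1 + 2 + 1 = 19
distinct = 136 − 19 = 117

117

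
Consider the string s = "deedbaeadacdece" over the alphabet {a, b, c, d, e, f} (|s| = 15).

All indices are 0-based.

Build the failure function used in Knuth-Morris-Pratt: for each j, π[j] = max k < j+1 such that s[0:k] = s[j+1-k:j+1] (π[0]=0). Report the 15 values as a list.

π[0] = 0
j=1 s[j]='e': π[1]=0 (border '')
j=2 s[j]='e': π[2]=0 (border '')
j=3 s[j]='d': π[3]=1 (border 'd')
j=4 s[j]='b': k: 1→0; π[4]=0 (border '')
j=5 s[j]='a': π[5]=0 (border '')
j=6 s[j]='e': π[6]=0 (border '')
j=7 s[j]='a': π[7]=0 (border '')
j=8 s[j]='d': π[8]=1 (border 'd')
j=9 s[j]='a': k: 1→0; π[9]=0 (border '')
j=10 s[j]='c': π[10]=0 (border '')
j=11 s[j]='d': π[11]=1 (border 'd')
j=12 s[j]='e': π[12]=2 (border 'de')
j=13 s[j]='c': k: 2→0; π[13]=0 (border '')
j=14 s[j]='e': π[14]=0 (border '')

[0, 0, 0, 1, 0, 0, 0, 0, 1, 0, 0, 1, 2, 0, 0]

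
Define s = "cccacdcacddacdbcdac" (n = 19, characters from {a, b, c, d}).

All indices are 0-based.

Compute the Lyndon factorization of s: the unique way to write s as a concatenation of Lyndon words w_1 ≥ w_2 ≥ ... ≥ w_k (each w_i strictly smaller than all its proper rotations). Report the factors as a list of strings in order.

["c", "c", "c", "acdcacdd", "acdbcd", "ac"]

emit factor 1: 'c' (i=0, period=1)
emit factor 2: 'c' (i=1, period=1)
emit factor 3: 'c' (i=2, period=1)
emit factor 4: 'acdcacdd' (i=3, period=8)
emit factor 5: 'acdbcd' (i=11, period=6)
emit factor 6: 'ac' (i=17, period=2)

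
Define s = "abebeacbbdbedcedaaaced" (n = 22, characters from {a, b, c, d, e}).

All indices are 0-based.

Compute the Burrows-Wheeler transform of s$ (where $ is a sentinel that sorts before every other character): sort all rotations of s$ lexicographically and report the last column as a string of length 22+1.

rank  rotation                 last
    0  $abebeacbbdbedcedaaaced  d
    1  aaaced$abebeacbbdbedced  d
    2  aaced$abebeacbbdbedceda  a
    3  abebeacbbdbedcedaaaced$  $
    4  acbbdbedcedaaaced$abebe  e
    5  aced$abebeacbbdbedcedaa  a
    6  bbdbedcedaaaced$abebeac  c
    7  bdbedcedaaaced$abebeacb  b
    8  beacbbdbedcedaaaced$abe  e
    9  bebeacbbdbedcedaaaced$a  a
   10  bedcedaaaced$abebeacbbd  d
   11  cbbdbedcedaaaced$abebea  a
   12  ced$abebeacbbdbedcedaaa  a
   13  cedaaaced$abebeacbbdbed  d
   14  d$abebeacbbdbedcedaaace  e
   15  daaaced$abebeacbbdbedce  e
   16  dbedcedaaaced$abebeacbb  b
   17  dcedaaaced$abebeacbbdbe  e
   18  eacbbdbedcedaaaced$abeb  b
   19  ebeacbbdbedcedaaaced$ab  b
   20  ed$abebeacbbdbedcedaaac  c
   21  edaaaced$abebeacbbdbedc  c
   22  edcedaaaced$abebeacbbdb  b

dda$eacbeadaadeebebbccb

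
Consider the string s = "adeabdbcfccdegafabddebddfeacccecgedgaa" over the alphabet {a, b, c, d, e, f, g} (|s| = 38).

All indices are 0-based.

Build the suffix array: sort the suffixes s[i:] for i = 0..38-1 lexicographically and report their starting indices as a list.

[37, 36, 3, 16, 26, 0, 14, 6, 4, 17, 21, 27, 9, 28, 10, 29, 7, 31, 5, 18, 22, 1, 19, 11, 23, 34, 2, 25, 20, 30, 33, 12, 15, 8, 24, 35, 13, 32]

rank | idx | suffix
   0 |  37 | a
   1 |  36 | aa
   2 |   3 | abdbcfccdegafabddebddfeacccecgedgaa
   3 |  16 | abddebddfeacccecgedgaa
   4 |  26 | acccecgedgaa
   5 |   0 | adeabdbcfccdegafabddebddfeacccecgedgaa
   6 |  14 | afabddebddfeacccecgedgaa
   7 |   6 | bcfccdegafabddebddfeacccecgedgaa
   8 |   4 | bdbcfccdegafabddebddfeacccecgedgaa
   9 |  17 | bddebddfeacccecgedgaa
  10 |  21 | bddfeacccecgedgaa
  11 |  27 | cccecgedgaa
  12 |   9 | ccdegafabddebddfeacccecgedgaa
  13 |  28 | ccecgedgaa
  14 |  10 | cdegafabddebddfeacccecgedgaa
  15 |  29 | cecgedgaa
  16 |   7 | cfccdegafabddebddfeacccecgedgaa
  17 |  31 | cgedgaa
  18 |   5 | dbcfccdegafabddebddfeacccecgedgaa
  19 |  18 | ddebddfeacccecgedgaa
  20 |  22 | ddfeacccecgedgaa
  21 |   1 | deabdbcfccdegafabddebddfeacccecgedgaa
  22 |  19 | debddfeacccecgedgaa
  23 |  11 | degafabddebddfeacccecgedgaa
  24 |  23 | dfeacccecgedgaa
  25 |  34 | dgaa
  26 |   2 | eabdbcfccdegafabddebddfeacccecgedgaa
  27 |  25 | eacccecgedgaa
  28 |  20 | ebddfeacccecgedgaa
  29 |  30 | ecgedgaa
  30 |  33 | edgaa
  31 |  12 | egafabddebddfeacccecgedgaa
  32 |  15 | fabddebddfeacccecgedgaa
  33 |   8 | fccdegafabddebddfeacccecgedgaa
  34 |  24 | feacccecgedgaa
  35 |  35 | gaa
  36 |  13 | gafabddebddfeacccecgedgaa
  37 |  32 | gedgaa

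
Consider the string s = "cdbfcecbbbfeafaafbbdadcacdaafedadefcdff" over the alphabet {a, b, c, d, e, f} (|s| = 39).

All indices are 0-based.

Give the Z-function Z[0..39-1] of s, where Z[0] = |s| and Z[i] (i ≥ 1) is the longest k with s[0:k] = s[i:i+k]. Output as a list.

Z[0]=39
i=1: i≥r, start 0; Z[1]=0
i=2: i≥r, start 0; Z[2]=0
i=3: i≥r, start 0; Z[3]=0
i=4: i≥r, start 0; Z[4]=1 extend→box=[4,5)
i=5: i≥r, start 0; Z[5]=0
i=6: i≥r, start 0; Z[6]=1 extend→box=[6,7)
i=7: i≥r, start 0; Z[7]=0
i=8: i≥r, start 0; Z[8]=0
i=9: i≥r, start 0; Z[9]=0
i=10: i≥r, start 0; Z[10]=0
i=11: i≥r, start 0; Z[11]=0
i=12: i≥r, start 0; Z[12]=0
i=13: i≥r, start 0; Z[13]=0
i=14: i≥r, start 0; Z[14]=0
i=15: i≥r, start 0; Z[15]=0
i=16: i≥r, start 0; Z[16]=0
i=17: i≥r, start 0; Z[17]=0
i=18: i≥r, start 0; Z[18]=0
i=19: i≥r, start 0; Z[19]=0
i=20: i≥r, start 0; Z[20]=0
i=21: i≥r, start 0; Z[21]=0
i=22: i≥r, start 0; Z[22]=1 extend→box=[22,23)
i=23: i≥r, start 0; Z[23]=0
i=24: i≥r, start 0; Z[24]=2 extend→box=[24,26)
i=25: min(r-i=1, Z[1]=0)=0; Z[25]=0
i=26: i≥r, start 0; Z[26]=0
i=27: i≥r, start 0; Z[27]=0
i=28: i≥r, start 0; Z[28]=0
i=29: i≥r, start 0; Z[29]=0
i=30: i≥r, start 0; Z[30]=0
i=31: i≥r, start 0; Z[31]=0
i=32: i≥r, start 0; Z[32]=0
i=33: i≥r, start 0; Z[33]=0
i=34: i≥r, start 0; Z[34]=0
i=35: i≥r, start 0; Z[35]=2 extend→box=[35,37)
i=36: min(r-i=1, Z[1]=0)=0; Z[36]=0
i=37: i≥r, start 0; Z[37]=0
i=38: i≥r, start 0; Z[38]=0

[39, 0, 0, 0, 1, 0, 1, 0, 0, 0, 0, 0, 0, 0, 0, 0, 0, 0, 0, 0, 0, 0, 1, 0, 2, 0, 0, 0, 0, 0, 0, 0, 0, 0, 0, 2, 0, 0, 0]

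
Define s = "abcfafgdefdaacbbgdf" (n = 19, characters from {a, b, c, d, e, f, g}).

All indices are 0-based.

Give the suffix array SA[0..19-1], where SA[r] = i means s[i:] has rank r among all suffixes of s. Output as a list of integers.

[11, 0, 12, 4, 14, 1, 15, 13, 2, 10, 7, 17, 8, 18, 3, 9, 5, 6, 16]

sorted suffixes:
  #0 SA[0]=11  'aacbbgdf'
  #1 SA[1]=0  'abcfafgdefdaacbbgdf'
  #2 SA[2]=12  'acbbgdf'
  #3 SA[3]=4  'afgdefdaacbbgdf'
  #4 SA[4]=14  'bbgdf'
  #5 SA[5]=1  'bcfafgdefdaacbbgdf'
  #6 SA[6]=15  'bgdf'
  #7 SA[7]=13  'cbbgdf'
  #8 SA[8]=2  'cfafgdefdaacbbgdf'
  #9 SA[9]=10  'daacbbgdf'
  #10 SA[10]=7  'defdaacbbgdf'
  #11 SA[11]=17  'df'
  #12 SA[12]=8  'efdaacbbgdf'
  #13 SA[13]=18  'f'
  #14 SA[14]=3  'fafgdefdaacbbgdf'
  #15 SA[15]=9  'fdaacbbgdf'
  #16 SA[16]=5  'fgdefdaacbbgdf'
  #17 SA[17]=6  'gdefdaacbbgdf'
  #18 SA[18]=16  'gdf'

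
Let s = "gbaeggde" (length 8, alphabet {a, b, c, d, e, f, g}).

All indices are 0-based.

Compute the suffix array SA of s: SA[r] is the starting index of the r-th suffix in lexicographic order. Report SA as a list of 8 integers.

[2, 1, 6, 7, 3, 0, 5, 4]

sorted suffixes:
  #0 SA[0]=2  'aeggde'
  #1 SA[1]=1  'baeggde'
  #2 SA[2]=6  'de'
  #3 SA[3]=7  'e'
  #4 SA[4]=3  'eggde'
  #5 SA[5]=0  'gbaeggde'
  #6 SA[6]=5  'gde'
  #7 SA[7]=4  'ggde'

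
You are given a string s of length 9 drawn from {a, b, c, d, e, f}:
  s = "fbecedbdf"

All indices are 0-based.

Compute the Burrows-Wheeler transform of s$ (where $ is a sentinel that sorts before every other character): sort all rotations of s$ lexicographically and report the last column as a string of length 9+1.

rank  rotation    last
    0  $fbecedbdf  f
    1  bdf$fbeced  d
    2  becedbdf$f  f
    3  cedbdf$fbe  e
    4  dbdf$fbece  e
    5  df$fbecedb  b
    6  ecedbdf$fb  b
    7  edbdf$fbec  c
    8  f$fbecedbd  d
    9  fbecedbdf$  $

fdfeebbcd$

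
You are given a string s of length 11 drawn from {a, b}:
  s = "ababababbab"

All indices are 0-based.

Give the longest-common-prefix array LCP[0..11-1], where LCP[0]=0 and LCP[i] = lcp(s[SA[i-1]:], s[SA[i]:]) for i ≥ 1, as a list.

[0, 2, 6, 4, 2, 0, 1, 3, 5, 3, 1]

rank→(start, suffix):
  0 → (9, 'ab')
  1 → (0, 'ababababbab')
  2 → (2, 'abababbab')
  3 → (4, 'ababbab')
  4 → (6, 'abbab')
  5 → (10, 'b')
  6 → (8, 'bab')
  7 → (1, 'babababbab')
  8 → (3, 'bababbab')
  9 → (5, 'babbab')
  10 → (7, 'bbab')

SA = [9, 0, 2, 4, 6, 10, 8, 1, 3, 5, 7]
[i] adj suffixes → lcp
  [1] 9/0 → 2 ('ab')
  [2] 0/2 → 6 ('ababab')
  [3] 2/4 → 4 ('abab')
  [4] 4/6 → 2 ('ab')
  [5] 6/10 → 0 ('')
  [6] 10/8 → 1 ('b')
  [7] 8/1 → 3 ('bab')
  [8] 1/3 → 5 ('babab')
  [9] 3/5 → 3 ('bab')
  [10] 5/7 → 1 ('b')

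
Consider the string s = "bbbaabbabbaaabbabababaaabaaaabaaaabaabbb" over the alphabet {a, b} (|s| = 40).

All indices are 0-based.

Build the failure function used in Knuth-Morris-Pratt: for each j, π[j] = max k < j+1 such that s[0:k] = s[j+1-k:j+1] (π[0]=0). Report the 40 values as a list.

[0, 1, 2, 0, 0, 1, 2, 0, 1, 2, 0, 0, 0, 1, 2, 0, 1, 0, 1, 0, 1, 0, 0, 0, 1, 0, 0, 0, 0, 1, 0, 0, 0, 0, 1, 0, 0, 1, 2, 3]

π[0] = 0
j=1 s[j]='b': π[1]=1 (border 'b')
j=2 s[j]='b': π[2]=2 (border 'bb')
j=3 s[j]='a': k: 2→1→0; π[3]=0 (border '')
j=4 s[j]='a': π[4]=0 (border '')
j=5 s[j]='b': π[5]=1 (border 'b')
j=6 s[j]='b': π[6]=2 (border 'bb')
j=7 s[j]='a': k: 2→1→0; π[7]=0 (border '')
j=8 s[j]='b': π[8]=1 (border 'b')
j=9 s[j]='b': π[9]=2 (border 'bb')
j=10 s[j]='a': k: 2→1→0; π[10]=0 (border '')
j=11 s[j]='a': π[11]=0 (border '')
j=12 s[j]='a': π[12]=0 (border '')
j=13 s[j]='b': π[13]=1 (border 'b')
j=14 s[j]='b': π[14]=2 (border 'bb')
j=15 s[j]='a': k: 2→1→0; π[15]=0 (border '')
j=16 s[j]='b': π[16]=1 (border 'b')
j=17 s[j]='a': k: 1→0; π[17]=0 (border '')
j=18 s[j]='b': π[18]=1 (border 'b')
j=19 s[j]='a': k: 1→0; π[19]=0 (border '')
j=20 s[j]='b': π[20]=1 (border 'b')
j=21 s[j]='a': k: 1→0; π[21]=0 (border '')
j=22 s[j]='a': π[22]=0 (border '')
j=23 s[j]='a': π[23]=0 (border '')
j=24 s[j]='b': π[24]=1 (border 'b')
j=25 s[j]='a': k: 1→0; π[25]=0 (border '')
j=26 s[j]='a': π[26]=0 (border '')
j=27 s[j]='a': π[27]=0 (border '')
j=28 s[j]='a': π[28]=0 (border '')
j=29 s[j]='b': π[29]=1 (border 'b')
j=30 s[j]='a': k: 1→0; π[30]=0 (border '')
j=31 s[j]='a': π[31]=0 (border '')
j=32 s[j]='a': π[32]=0 (border '')
j=33 s[j]='a': π[33]=0 (border '')
j=34 s[j]='b': π[34]=1 (border 'b')
j=35 s[j]='a': k: 1→0; π[35]=0 (border '')
j=36 s[j]='a': π[36]=0 (border '')
j=37 s[j]='b': π[37]=1 (border 'b')
j=38 s[j]='b': π[38]=2 (border 'bb')
j=39 s[j]='b': π[39]=3 (border 'bbb')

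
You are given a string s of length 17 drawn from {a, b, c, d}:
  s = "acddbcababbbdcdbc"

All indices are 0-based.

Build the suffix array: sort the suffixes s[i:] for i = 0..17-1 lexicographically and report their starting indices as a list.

rank | idx | suffix
   0 |   6 | ababbbdcdbc
   1 |   8 | abbbdcdbc
   2 |   0 | acddbcababbbdcdbc
   3 |   7 | babbbdcdbc
   4 |   9 | bbbdcdbc
   5 |  10 | bbdcdbc
   6 |  15 | bc
   7 |   4 | bcababbbdcdbc
   8 |  11 | bdcdbc
   9 |  16 | c
  10 |   5 | cababbbdcdbc
  11 |  13 | cdbc
  12 |   1 | cddbcababbbdcdbc
  13 |  14 | dbc
  14 |   3 | dbcababbbdcdbc
  15 |  12 | dcdbc
  16 |   2 | ddbcababbbdcdbc

[6, 8, 0, 7, 9, 10, 15, 4, 11, 16, 5, 13, 1, 14, 3, 12, 2]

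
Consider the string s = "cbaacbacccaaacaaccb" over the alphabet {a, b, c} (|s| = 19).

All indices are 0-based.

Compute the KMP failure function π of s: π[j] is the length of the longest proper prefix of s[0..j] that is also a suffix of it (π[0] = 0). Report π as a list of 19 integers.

[0, 0, 0, 0, 1, 2, 3, 1, 1, 1, 0, 0, 0, 1, 0, 0, 1, 1, 2]

π[0] = 0
j=1 s[j]='b': π[1]=0 (border '')
j=2 s[j]='a': π[2]=0 (border '')
j=3 s[j]='a': π[3]=0 (border '')
j=4 s[j]='c': π[4]=1 (border 'c')
j=5 s[j]='b': π[5]=2 (border 'cb')
j=6 s[j]='a': π[6]=3 (border 'cba')
j=7 s[j]='c': k: 3→0; π[7]=1 (border 'c')
j=8 s[j]='c': k: 1→0; π[8]=1 (border 'c')
j=9 s[j]='c': k: 1→0; π[9]=1 (border 'c')
j=10 s[j]='a': k: 1→0; π[10]=0 (border '')
j=11 s[j]='a': π[11]=0 (border '')
j=12 s[j]='a': π[12]=0 (border '')
j=13 s[j]='c': π[13]=1 (border 'c')
j=14 s[j]='a': k: 1→0; π[14]=0 (border '')
j=15 s[j]='a': π[15]=0 (border '')
j=16 s[j]='c': π[16]=1 (border 'c')
j=17 s[j]='c': k: 1→0; π[17]=1 (border 'c')
j=18 s[j]='b': π[18]=2 (border 'cb')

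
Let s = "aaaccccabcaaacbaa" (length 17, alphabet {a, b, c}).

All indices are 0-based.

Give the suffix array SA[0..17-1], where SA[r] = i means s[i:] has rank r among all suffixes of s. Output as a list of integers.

[16, 15, 10, 0, 11, 1, 7, 12, 2, 14, 8, 9, 6, 13, 5, 4, 3]

sorted suffixes:
  #0 SA[0]=16  'a'
  #1 SA[1]=15  'aa'
  #2 SA[2]=10  'aaacbaa'
  #3 SA[3]=0  'aaaccccabcaaacbaa'
  #4 SA[4]=11  'aacbaa'
  #5 SA[5]=1  'aaccccabcaaacbaa'
  #6 SA[6]=7  'abcaaacbaa'
  #7 SA[7]=12  'acbaa'
  #8 SA[8]=2  'accccabcaaacbaa'
  #9 SA[9]=14  'baa'
  #10 SA[10]=8  'bcaaacbaa'
  #11 SA[11]=9  'caaacbaa'
  #12 SA[12]=6  'cabcaaacbaa'
  #13 SA[13]=13  'cbaa'
  #14 SA[14]=5  'ccabcaaacbaa'
  #15 SA[15]=4  'cccabcaaacbaa'
  #16 SA[16]=3  'ccccabcaaacbaa'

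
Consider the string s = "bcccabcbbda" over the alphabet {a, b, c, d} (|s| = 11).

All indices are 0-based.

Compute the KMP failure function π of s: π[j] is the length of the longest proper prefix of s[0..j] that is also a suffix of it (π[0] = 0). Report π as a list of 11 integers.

π[0] = 0
j=1 s[j]='c': π[1]=0 (border '')
j=2 s[j]='c': π[2]=0 (border '')
j=3 s[j]='c': π[3]=0 (border '')
j=4 s[j]='a': π[4]=0 (border '')
j=5 s[j]='b': π[5]=1 (border 'b')
j=6 s[j]='c': π[6]=2 (border 'bc')
j=7 s[j]='b': k: 2→0; π[7]=1 (border 'b')
j=8 s[j]='b': k: 1→0; π[8]=1 (border 'b')
j=9 s[j]='d': k: 1→0; π[9]=0 (border '')
j=10 s[j]='a': π[10]=0 (border '')

[0, 0, 0, 0, 0, 1, 2, 1, 1, 0, 0]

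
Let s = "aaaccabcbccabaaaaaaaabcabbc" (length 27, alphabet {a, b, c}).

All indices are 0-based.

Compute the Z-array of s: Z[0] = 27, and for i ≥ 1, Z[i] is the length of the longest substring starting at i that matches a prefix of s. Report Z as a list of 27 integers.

Z[0]=27
i=1: i≥r, start 0; Z[1]=2 grow→box=[1,3)
i=2: min(r-i=1, Z[1]=2)=1; Z[2]=1
i=3: i≥r, start 0; Z[3]=0
i=4: i≥r, start 0; Z[4]=0
i=5: i≥r, start 0; Z[5]=1 grow→box=[5,6)
i=6: i≥r, start 0; Z[6]=0
i=7: i≥r, start 0; Z[7]=0
i=8: i≥r, start 0; Z[8]=0
i=9: i≥r, start 0; Z[9]=0
i=10: i≥r, start 0; Z[10]=0
i=11: i≥r, start 0; Z[11]=1 grow→box=[11,12)
i=12: i≥r, start 0; Z[12]=0
i=13: i≥r, start 0; Z[13]=3 grow→box=[13,16)
i=14: min(r-i=2, Z[1]=2)=2; Z[14]=3 grow→box=[14,17)
i=15: min(r-i=2, Z[1]=2)=2; Z[15]=3 grow→box=[15,18)
i=16: min(r-i=2, Z[1]=2)=2; Z[16]=3 grow→box=[16,19)
i=17: min(r-i=2, Z[1]=2)=2; Z[17]=3 grow→box=[17,20)
i=18: min(r-i=2, Z[1]=2)=2; Z[18]=3 grow→box=[18,21)
i=19: min(r-i=2, Z[1]=2)=2; Z[19]=2
i=20: min(r-i=1, Z[2]=1)=1; Z[20]=1
i=21: i≥r, start 0; Z[21]=0
i=22: i≥r, start 0; Z[22]=0
i=23: i≥r, start 0; Z[23]=1 grow→box=[23,24)
i=24: i≥r, start 0; Z[24]=0
i=25: i≥r, start 0; Z[25]=0
i=26: i≥r, start 0; Z[26]=0

[27, 2, 1, 0, 0, 1, 0, 0, 0, 0, 0, 1, 0, 3, 3, 3, 3, 3, 3, 2, 1, 0, 0, 1, 0, 0, 0]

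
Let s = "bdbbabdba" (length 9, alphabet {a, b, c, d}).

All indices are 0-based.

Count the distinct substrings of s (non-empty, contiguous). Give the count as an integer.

rank | idx | suffix
   0 |   8 | a
   1 |   4 | abdba
   2 |   7 | ba
   3 |   3 | babdba
   4 |   2 | bbabdba
   5 |   5 | bdba
   6 |   0 | bdbbabdba
   7 |   6 | dba
   8 |   1 | dbbabdba

SA = [8, 4, 7, 3, 2, 5, 0, 6, 1]
[i] adj suffixes → lcp
  [1] 8/4 → 1 ('a')
  [2] 4/7 → 0 ('')
  [3] 7/3 → 2 ('ba')
  [4] 3/2 → 1 ('b')
  [5] 2/5 → 1 ('b')
  [6] 5/0 → 3 ('bdb')
  [7] 0/6 → 0 ('')
  [8] 6/1 → 2 ('db')

n(n+1)/2 = 9·10/2 = 45
Σ LCP = 0 + 1 + 0 + 2 + 1 + 1 + 3 + 0 + 2 = 10
distinct = 45 − 10 = 35

35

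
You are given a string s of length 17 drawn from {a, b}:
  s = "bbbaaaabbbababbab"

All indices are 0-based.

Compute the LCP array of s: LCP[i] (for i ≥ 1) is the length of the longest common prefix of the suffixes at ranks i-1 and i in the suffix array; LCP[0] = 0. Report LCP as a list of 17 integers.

rank→(start, suffix):
  0 → (3, 'aaaabbbababbab')
  1 → (4, 'aaabbbababbab')
  2 → (5, 'aabbbababbab')
  3 → (15, 'ab')
  4 → (10, 'ababbab')
  5 → (12, 'abbab')
  6 → (6, 'abbbababbab')
  7 → (16, 'b')
  8 → (2, 'baaaabbbababbab')
  9 → (14, 'bab')
  10 → (9, 'bababbab')
  11 → (11, 'babbab')
  12 → (1, 'bbaaaabbbababbab')
  13 → (13, 'bbab')
  14 → (8, 'bbababbab')
  15 → (0, 'bbbaaaabbbababbab')
  16 → (7, 'bbbababbab')

SA = [3, 4, 5, 15, 10, 12, 6, 16, 2, 14, 9, 11, 1, 13, 8, 0, 7]
i: (SA[i-1],SA[i]) lcp shared
  1: (3,4) 3 'aaa'
  2: (4,5) 2 'aa'
  3: (5,15) 1 'a'
  4: (15,10) 2 'ab'
  5: (10,12) 2 'ab'
  6: (12,6) 3 'abb'
  7: (6,16) 0 ''
  8: (16,2) 1 'b'
  9: (2,14) 2 'ba'
  10: (14,9) 3 'bab'
  11: (9,11) 3 'bab'
  12: (11,1) 1 'b'
  13: (1,13) 3 'bba'
  14: (13,8) 4 'bbab'
  15: (8,0) 2 'bb'
  16: (0,7) 4 'bbba'

[0, 3, 2, 1, 2, 2, 3, 0, 1, 2, 3, 3, 1, 3, 4, 2, 4]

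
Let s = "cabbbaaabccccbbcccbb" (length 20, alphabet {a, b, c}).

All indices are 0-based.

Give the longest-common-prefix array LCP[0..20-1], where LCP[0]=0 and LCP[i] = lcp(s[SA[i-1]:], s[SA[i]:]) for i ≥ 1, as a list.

rank | idx | suffix
   0 |   5 | aaabccccbbcccbb
   1 |   6 | aabccccbbcccbb
   2 |   1 | abbbaaabccccbbcccbb
   3 |   7 | abccccbbcccbb
   4 |  19 | b
   5 |   4 | baaabccccbbcccbb
   6 |  18 | bb
   7 |   3 | bbaaabccccbbcccbb
   8 |   2 | bbbaaabccccbbcccbb
   9 |  13 | bbcccbb
  10 |  14 | bcccbb
  11 |   8 | bccccbbcccbb
  12 |   0 | cabbbaaabccccbbcccbb
  13 |  17 | cbb
  14 |  12 | cbbcccbb
  15 |  16 | ccbb
  16 |  11 | ccbbcccbb
  17 |  15 | cccbb
  18 |  10 | cccbbcccbb
  19 |   9 | ccccbbcccbb

SA = [5, 6, 1, 7, 19, 4, 18, 3, 2, 13, 14, 8, 0, 17, 12, 16, 11, 15, 10, 9]
i: (SA[i-1],SA[i]) lcp shared
  1: (5,6) 2 'aa'
  2: (6,1) 1 'a'
  3: (1,7) 2 'ab'
  4: (7,19) 0 ''
  5: (19,4) 1 'b'
  6: (4,18) 1 'b'
  7: (18,3) 2 'bb'
  8: (3,2) 2 'bb'
  9: (2,13) 2 'bb'
  10: (13,14) 1 'b'
  11: (14,8) 4 'bccc'
  12: (8,0) 0 ''
  13: (0,17) 1 'c'
  14: (17,12) 3 'cbb'
  15: (12,16) 1 'c'
  16: (16,11) 4 'ccbb'
  17: (11,15) 2 'cc'
  18: (15,10) 5 'cccbb'
  19: (10,9) 3 'ccc'

[0, 2, 1, 2, 0, 1, 1, 2, 2, 2, 1, 4, 0, 1, 3, 1, 4, 2, 5, 3]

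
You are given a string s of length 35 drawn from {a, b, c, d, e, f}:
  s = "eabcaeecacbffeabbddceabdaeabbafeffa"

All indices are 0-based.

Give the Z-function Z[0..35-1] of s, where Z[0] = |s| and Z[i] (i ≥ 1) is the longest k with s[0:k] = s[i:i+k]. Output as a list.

[35, 0, 0, 0, 0, 1, 1, 0, 0, 0, 0, 0, 0, 3, 0, 0, 0, 0, 0, 0, 3, 0, 0, 0, 0, 3, 0, 0, 0, 0, 0, 1, 0, 0, 0]

Z[0]=35
i=1: i≥r, start 0; Z[1]=0
i=2: i≥r, start 0; Z[2]=0
i=3: i≥r, start 0; Z[3]=0
i=4: i≥r, start 0; Z[4]=0
i=5: i≥r, start 0; Z[5]=1 grow→box=[5,6)
i=6: i≥r, start 0; Z[6]=1 grow→box=[6,7)
i=7: i≥r, start 0; Z[7]=0
i=8: i≥r, start 0; Z[8]=0
i=9: i≥r, start 0; Z[9]=0
i=10: i≥r, start 0; Z[10]=0
i=11: i≥r, start 0; Z[11]=0
i=12: i≥r, start 0; Z[12]=0
i=13: i≥r, start 0; Z[13]=3 grow→box=[13,16)
i=14: min(r-i=2, Z[1]=0)=0; Z[14]=0
i=15: min(r-i=1, Z[2]=0)=0; Z[15]=0
i=16: i≥r, start 0; Z[16]=0
i=17: i≥r, start 0; Z[17]=0
i=18: i≥r, start 0; Z[18]=0
i=19: i≥r, start 0; Z[19]=0
i=20: i≥r, start 0; Z[20]=3 grow→box=[20,23)
i=21: min(r-i=2, Z[1]=0)=0; Z[21]=0
i=22: min(r-i=1, Z[2]=0)=0; Z[22]=0
i=23: i≥r, start 0; Z[23]=0
i=24: i≥r, start 0; Z[24]=0
i=25: i≥r, start 0; Z[25]=3 grow→box=[25,28)
i=26: min(r-i=2, Z[1]=0)=0; Z[26]=0
i=27: min(r-i=1, Z[2]=0)=0; Z[27]=0
i=28: i≥r, start 0; Z[28]=0
i=29: i≥r, start 0; Z[29]=0
i=30: i≥r, start 0; Z[30]=0
i=31: i≥r, start 0; Z[31]=1 grow→box=[31,32)
i=32: i≥r, start 0; Z[32]=0
i=33: i≥r, start 0; Z[33]=0
i=34: i≥r, start 0; Z[34]=0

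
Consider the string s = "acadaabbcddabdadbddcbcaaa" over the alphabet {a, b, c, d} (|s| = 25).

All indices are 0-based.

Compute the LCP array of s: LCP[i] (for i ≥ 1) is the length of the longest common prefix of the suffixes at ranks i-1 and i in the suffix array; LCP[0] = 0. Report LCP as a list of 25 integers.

[0, 1, 2, 2, 1, 2, 1, 1, 2, 0, 1, 2, 1, 2, 0, 2, 1, 1, 0, 2, 2, 1, 1, 1, 2]

rank | idx | suffix
   0 |  24 | a
   1 |  23 | aa
   2 |  22 | aaa
   3 |   4 | aabbcddabdadbddcbcaaa
   4 |   5 | abbcddabdadbddcbcaaa
   5 |  11 | abdadbddcbcaaa
   6 |   0 | acadaabbcddabdadbddcbcaaa
   7 |   2 | adaabbcddabdadbddcbcaaa
   8 |  14 | adbddcbcaaa
   9 |   6 | bbcddabdadbddcbcaaa
  10 |  20 | bcaaa
  11 |   7 | bcddabdadbddcbcaaa
  12 |  12 | bdadbddcbcaaa
  13 |  16 | bddcbcaaa
  14 |  21 | caaa
  15 |   1 | cadaabbcddabdadbddcbcaaa
  16 |  19 | cbcaaa
  17 |   8 | cddabdadbddcbcaaa
  18 |   3 | daabbcddabdadbddcbcaaa
  19 |  10 | dabdadbddcbcaaa
  20 |  13 | dadbddcbcaaa
  21 |  15 | dbddcbcaaa
  22 |  18 | dcbcaaa
  23 |   9 | ddabdadbddcbcaaa
  24 |  17 | ddcbcaaa

SA = [24, 23, 22, 4, 5, 11, 0, 2, 14, 6, 20, 7, 12, 16, 21, 1, 19, 8, 3, 10, 13, 15, 18, 9, 17]
rank  pair      lcp
   1  s[24:],s[23:]  1  'a'
   2  s[23:],s[22:]  2  'aa'
   3  s[22:],s[4:]  2  'aa'
   4  s[4:],s[5:]  1  'a'
   5  s[5:],s[11:]  2  'ab'
   6  s[11:],s[0:]  1  'a'
   7  s[0:],s[2:]  1  'a'
   8  s[2:],s[14:]  2  'ad'
   9  s[14:],s[6:]  0  ''
  10  s[6:],s[20:]  1  'b'
  11  s[20:],s[7:]  2  'bc'
  12  s[7:],s[12:]  1  'b'
  13  s[12:],s[16:]  2  'bd'
  14  s[16:],s[21:]  0  ''
  15  s[21:],s[1:]  2  'ca'
  16  s[1:],s[19:]  1  'c'
  17  s[19:],s[8:]  1  'c'
  18  s[8:],s[3:]  0  ''
  19  s[3:],s[10:]  2  'da'
  20  s[10:],s[13:]  2  'da'
  21  s[13:],s[15:]  1  'd'
  22  s[15:],s[18:]  1  'd'
  23  s[18:],s[9:]  1  'd'
  24  s[9:],s[17:]  2  'dd'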